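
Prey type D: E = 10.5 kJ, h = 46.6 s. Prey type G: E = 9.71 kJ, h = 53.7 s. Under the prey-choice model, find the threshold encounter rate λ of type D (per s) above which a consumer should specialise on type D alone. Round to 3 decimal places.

At the threshold, the rate on type D alone equals the profitability of type G: λ·10.5/(1 + λ·46.6) = 9.71/53.7 = 0.1808.
Rearranging, λ(10.5 − 0.1808×46.6) = 0.1808, so λ = 0.1808/2.074 = 0.08719 per s.

0.087 per s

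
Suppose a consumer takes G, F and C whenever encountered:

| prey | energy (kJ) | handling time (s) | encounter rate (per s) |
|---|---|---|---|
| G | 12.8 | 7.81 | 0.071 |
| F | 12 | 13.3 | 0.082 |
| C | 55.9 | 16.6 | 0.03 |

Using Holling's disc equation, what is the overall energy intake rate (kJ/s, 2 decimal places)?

1.14 kJ/s

R = (0.071×12.8 + 0.082×12 + 0.03×55.9) / (1 + 0.071×7.81 + 0.082×13.3 + 0.03×16.6) = 3.57/3.143 = 1.136 kJ/s.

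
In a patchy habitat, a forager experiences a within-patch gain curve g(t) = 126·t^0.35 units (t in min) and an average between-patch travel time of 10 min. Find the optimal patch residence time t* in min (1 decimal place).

5.4 min

Optimal t* satisfies g'(t*) = g(t*)/(T + t*).
g'(t) = 0.35·126·t^-0.65. Setting 0.35·126·t^-0.65 = 126·t^0.35/(10+t) gives 0.35(10+t) = t, so 0.65·t = 0.35×10.
t* = 0.35×10/0.65 = 5.385 min.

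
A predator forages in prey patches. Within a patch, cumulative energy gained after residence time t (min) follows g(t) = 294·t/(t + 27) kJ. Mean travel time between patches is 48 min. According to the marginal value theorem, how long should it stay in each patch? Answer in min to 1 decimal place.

36.0 min

Maximise g(t)/(T+t): set derivative to zero → g'(t)(T+t) = g(t).
g'(t) = 294·27/(t + 27)². Setting 294·27/(t+27)² = 294t/[(t+27)(48+t)] gives 27(48+t) = t(t+27), so t² = 27×48 = 1296.
t* = √1296 = 36 min.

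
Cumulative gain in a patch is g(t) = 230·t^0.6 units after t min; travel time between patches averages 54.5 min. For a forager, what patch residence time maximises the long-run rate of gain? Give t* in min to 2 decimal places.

Maximise g(t)/(T+t): set derivative to zero → g'(t)(T+t) = g(t).
g'(t) = 0.6·230·t^-0.4. Setting 0.6·230·t^-0.4 = 230·t^0.6/(54.5+t) gives 0.6(54.5+t) = t, so 0.40·t = 0.6×54.5.
t* = 0.6×54.5/0.40 = 81.75 min.

81.75 min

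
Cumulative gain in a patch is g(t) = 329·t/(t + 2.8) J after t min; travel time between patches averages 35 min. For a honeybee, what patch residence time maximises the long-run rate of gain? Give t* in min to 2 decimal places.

9.90 min

Optimal t* satisfies g'(t*) = g(t*)/(T + t*).
g'(t) = 329·2.8/(t + 2.8)². Setting 329·2.8/(t+2.8)² = 329t/[(t+2.8)(35+t)] gives 2.8(35+t) = t(t+2.8), so t² = 2.8×35 = 98.
t* = √98 = 9.899 min.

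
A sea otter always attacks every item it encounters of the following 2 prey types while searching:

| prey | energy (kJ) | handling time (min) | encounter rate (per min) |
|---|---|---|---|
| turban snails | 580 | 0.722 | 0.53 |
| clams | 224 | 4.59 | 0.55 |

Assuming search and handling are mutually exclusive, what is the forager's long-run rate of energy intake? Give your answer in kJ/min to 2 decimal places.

110.21 kJ/min

R = (0.53×580 + 0.55×224) / (1 + 0.53×0.722 + 0.55×4.59) = 430.6/3.907 = 110.2 kJ/min.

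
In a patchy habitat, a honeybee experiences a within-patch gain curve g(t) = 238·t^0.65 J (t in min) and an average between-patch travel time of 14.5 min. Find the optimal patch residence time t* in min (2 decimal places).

26.93 min

By the marginal value theorem, leave when the instantaneous gain rate g'(t) equals the habitat-wide average g(t)/(T + t).
g'(t) = 0.65·238·t^-0.35. Setting 0.65·238·t^-0.35 = 238·t^0.65/(14.5+t) gives 0.65(14.5+t) = t, so 0.35·t = 0.65×14.5.
t* = 0.65×14.5/0.35 = 26.93 min.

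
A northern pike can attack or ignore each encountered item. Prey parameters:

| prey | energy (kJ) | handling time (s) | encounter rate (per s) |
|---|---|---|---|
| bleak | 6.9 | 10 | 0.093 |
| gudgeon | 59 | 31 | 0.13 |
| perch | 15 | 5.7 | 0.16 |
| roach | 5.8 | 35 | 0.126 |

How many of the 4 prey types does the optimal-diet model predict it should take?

2

Profitabilities (E/h, kJ/s): perch 2.63, gudgeon 1.9, bleak 0.69, roach 0.166. Add prey in this order while the next type's profitability exceeds the intake rate on those already taken.
Rate on top 1: 1.255. gudgeon: 1.9 > 1.255 → include.
Rate on top 2: 1.695. bleak: 0.69 < 1.695 → exclude; stop.
Optimal diet: perch, gudgeon — 2 of 4 types.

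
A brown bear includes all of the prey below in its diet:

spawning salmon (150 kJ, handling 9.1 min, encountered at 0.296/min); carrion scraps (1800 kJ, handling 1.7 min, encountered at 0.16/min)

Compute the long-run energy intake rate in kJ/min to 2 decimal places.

R = (0.296×150 + 0.16×1800) / (1 + 0.296×9.1 + 0.16×1.7) = 332.4/3.966 = 83.82 kJ/min.

83.82 kJ/min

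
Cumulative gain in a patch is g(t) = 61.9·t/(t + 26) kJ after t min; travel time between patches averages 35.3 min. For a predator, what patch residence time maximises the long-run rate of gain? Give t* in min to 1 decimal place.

By the marginal value theorem, leave when the instantaneous gain rate g'(t) equals the habitat-wide average g(t)/(T + t).
g'(t) = 61.9·26/(t + 26)². Setting 61.9·26/(t+26)² = 61.9t/[(t+26)(35.3+t)] gives 26(35.3+t) = t(t+26), so t² = 26×35.3 = 917.8.
t* = √917.8 = 30.3 min.

30.3 min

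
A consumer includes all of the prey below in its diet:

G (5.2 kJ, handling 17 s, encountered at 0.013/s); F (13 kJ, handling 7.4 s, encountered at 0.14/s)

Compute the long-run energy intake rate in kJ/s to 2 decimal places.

0.84 kJ/s

R = (0.013×5.2 + 0.14×13) / (1 + 0.013×17 + 0.14×7.4) = 1.888/2.257 = 0.8363 kJ/s.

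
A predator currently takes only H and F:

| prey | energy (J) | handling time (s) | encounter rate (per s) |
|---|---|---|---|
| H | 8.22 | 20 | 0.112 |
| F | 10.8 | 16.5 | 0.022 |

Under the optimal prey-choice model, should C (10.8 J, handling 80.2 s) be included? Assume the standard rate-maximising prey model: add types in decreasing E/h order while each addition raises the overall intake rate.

No

Intake rate on the current diet: R = (0.112×8.22 + 0.022×10.8) / (1 + 0.112×20 + 0.022×16.5) = 1.158/3.603 = 0.3215 J/s.
Profitability of C: 10.8/80.2 = 0.1347 J/s.
Since 0.1347 < R, time spent handling C is better spent searching.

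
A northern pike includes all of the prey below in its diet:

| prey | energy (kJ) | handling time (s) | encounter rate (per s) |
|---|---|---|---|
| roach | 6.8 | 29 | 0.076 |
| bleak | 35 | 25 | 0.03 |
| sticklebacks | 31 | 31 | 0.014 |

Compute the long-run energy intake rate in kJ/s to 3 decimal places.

Energy encountered per unit search time: 0.076×6.8 + 0.03×35 + 0.014×31 = 2.001 kJ/s.
Handling time per unit search time: 0.076×29 + 0.03×25 + 0.014×31 = 3.388.
Rate = 2.001/(1 + 3.388) = 0.456 kJ/s.

0.456 kJ/s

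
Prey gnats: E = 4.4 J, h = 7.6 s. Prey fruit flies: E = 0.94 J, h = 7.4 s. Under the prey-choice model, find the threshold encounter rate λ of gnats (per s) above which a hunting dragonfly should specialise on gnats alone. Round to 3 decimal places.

At the threshold, the rate on gnats alone equals the profitability of fruit flies: λ·4.4/(1 + λ·7.6) = 0.94/7.4 = 0.127.
Rearranging, λ(4.4 − 0.127×7.6) = 0.127, so λ = 0.127/3.435 = 0.03698 per s.

0.037 per s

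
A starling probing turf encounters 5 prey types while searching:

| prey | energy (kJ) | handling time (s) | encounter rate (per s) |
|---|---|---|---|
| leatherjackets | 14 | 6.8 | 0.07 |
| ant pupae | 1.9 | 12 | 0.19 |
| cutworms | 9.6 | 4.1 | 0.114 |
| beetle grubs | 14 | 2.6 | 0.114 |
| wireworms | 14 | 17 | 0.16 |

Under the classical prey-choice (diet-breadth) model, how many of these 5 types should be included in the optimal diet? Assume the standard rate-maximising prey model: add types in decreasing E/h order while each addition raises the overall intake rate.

E/h in descending order: beetle grubs 5.38, cutworms 2.34, leatherjackets 2.06, wireworms 0.824, ant pupae 0.158 kJ/s. The optimal diet is the largest prefix of this list for which every included type satisfies E_i/h_i > R on the types above it.
Rate on top 1: 1.231. cutworms: 2.34 > 1.231 → include.
Rate on top 2: 1.525. leatherjackets: 2.06 > 1.525 → include.
Rate on top 3: 1.639. wireworms: 0.824 < 1.639 → exclude; stop.
Optimal diet: beetle grubs, cutworms, leatherjackets — 3 of 5 types.

3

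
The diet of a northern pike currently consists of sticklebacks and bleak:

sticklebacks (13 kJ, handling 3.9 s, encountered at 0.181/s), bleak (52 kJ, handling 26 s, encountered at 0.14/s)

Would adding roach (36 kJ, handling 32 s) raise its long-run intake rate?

Current rate: (0.181×13 + 0.14×52)/(1 + 0.181×3.9 + 0.14×26) = 1.802 kJ/s.
roach: E/h = 36/32 = 1.125 kJ/s.
Since 1.125 < R, time spent handling roach is better spent searching.

No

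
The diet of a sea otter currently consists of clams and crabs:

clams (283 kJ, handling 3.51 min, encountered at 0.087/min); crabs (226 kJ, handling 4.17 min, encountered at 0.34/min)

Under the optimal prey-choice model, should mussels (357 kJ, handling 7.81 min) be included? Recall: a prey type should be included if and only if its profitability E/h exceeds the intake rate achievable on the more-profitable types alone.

Yes

Current rate: (0.087×283 + 0.34×226)/(1 + 0.087×3.51 + 0.34×4.17) = 37.26 kJ/min.
mussels: E/h = 357/7.81 = 45.71 kJ/min.
45.71 > 37.26, so adding mussels raises the average — include it.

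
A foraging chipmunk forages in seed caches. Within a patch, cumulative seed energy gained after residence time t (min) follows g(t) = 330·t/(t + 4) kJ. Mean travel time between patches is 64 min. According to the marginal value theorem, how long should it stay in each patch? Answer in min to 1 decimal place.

16.0 min

Maximise g(t)/(T+t): set derivative to zero → g'(t)(T+t) = g(t).
g'(t) = 330·4/(t + 4)². Setting 330·4/(t+4)² = 330t/[(t+4)(64+t)] gives 4(64+t) = t(t+4), so t² = 4×64 = 256.
t* = √256 = 16 min.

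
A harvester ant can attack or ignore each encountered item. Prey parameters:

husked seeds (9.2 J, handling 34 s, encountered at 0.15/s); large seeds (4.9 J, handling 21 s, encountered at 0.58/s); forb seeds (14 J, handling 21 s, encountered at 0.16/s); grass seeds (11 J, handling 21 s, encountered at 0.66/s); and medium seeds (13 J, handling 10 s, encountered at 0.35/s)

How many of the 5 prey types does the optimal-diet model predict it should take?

1

Profitabilities (E/h, J/s): medium seeds 1.3, forb seeds 0.667, grass seeds 0.524, husked seeds 0.271, large seeds 0.233. Add prey in this order while the next type's profitability exceeds the intake rate on those already taken.
Rate on top 1: 1.011. forb seeds: 0.667 < 1.011 → exclude; stop.
Optimal diet: medium seeds — 1 of 5 types.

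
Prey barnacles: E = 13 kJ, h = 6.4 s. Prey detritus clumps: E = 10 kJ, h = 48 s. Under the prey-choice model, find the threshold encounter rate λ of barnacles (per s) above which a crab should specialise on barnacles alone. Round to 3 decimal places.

Drop detritus clumps once their profitability E₂/h₂ falls below the rate achievable on barnacles alone: E₂/h₂ = λE₁/(1 + λh₁).
Solve for λ: λE₁h₂ = E₂(1 + λh₁) → λ(E₁h₂ − E₂h₁) = E₂ → λ = E₂/(E₁h₂ − E₂h₁).
λ = 10/(13×48 − 10×6.4) = 10/560 = 0.01786 per s.

0.018 per s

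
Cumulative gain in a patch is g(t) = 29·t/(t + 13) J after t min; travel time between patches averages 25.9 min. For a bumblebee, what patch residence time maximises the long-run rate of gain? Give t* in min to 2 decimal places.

Maximise g(t)/(T+t): set derivative to zero → g'(t)(T+t) = g(t).
g'(t) = 29·13/(t + 13)². Setting 29·13/(t+13)² = 29t/[(t+13)(25.9+t)] gives 13(25.9+t) = t(t+13), so t² = 13×25.9 = 336.7.
t* = √336.7 = 18.35 min.

18.35 min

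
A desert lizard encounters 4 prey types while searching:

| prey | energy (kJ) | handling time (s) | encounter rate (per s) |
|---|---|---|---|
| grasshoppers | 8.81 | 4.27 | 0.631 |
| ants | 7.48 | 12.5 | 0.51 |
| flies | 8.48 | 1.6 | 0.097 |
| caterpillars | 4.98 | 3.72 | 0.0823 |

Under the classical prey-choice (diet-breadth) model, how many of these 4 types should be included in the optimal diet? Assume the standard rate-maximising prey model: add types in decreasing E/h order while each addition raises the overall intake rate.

E/h in descending order: flies 5.3, grasshoppers 2.06, caterpillars 1.34, ants 0.598 kJ/s. The optimal diet is the largest prefix of this list for which every included type satisfies E_i/h_i > R on the types above it.
Rate on top 1: 0.712. grasshoppers: 2.06 > 0.712 → include.
Rate on top 2: 1.658. caterpillars: 1.34 < 1.658 → exclude; stop.
Optimal diet: flies, grasshoppers — 2 of 4 types.

2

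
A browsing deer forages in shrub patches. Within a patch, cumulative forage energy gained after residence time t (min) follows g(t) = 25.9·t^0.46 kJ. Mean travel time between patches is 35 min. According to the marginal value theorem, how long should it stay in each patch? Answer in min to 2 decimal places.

Optimal t* satisfies g'(t*) = g(t*)/(T + t*).
g'(t) = 0.46·25.9·t^-0.54. Setting 0.46·25.9·t^-0.54 = 25.9·t^0.46/(35+t) gives 0.46(35+t) = t, so 0.54·t = 0.46×35.
t* = 0.46×35/0.54 = 29.81 min.

29.81 min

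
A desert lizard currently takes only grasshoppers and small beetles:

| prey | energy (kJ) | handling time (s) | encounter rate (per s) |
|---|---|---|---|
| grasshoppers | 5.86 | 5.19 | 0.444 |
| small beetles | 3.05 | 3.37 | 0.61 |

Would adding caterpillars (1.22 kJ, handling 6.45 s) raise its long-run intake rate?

Current rate: (0.444×5.86 + 0.61×3.05)/(1 + 0.444×5.19 + 0.61×3.37) = 0.8325 kJ/s.
caterpillars: E/h = 1.22/6.45 = 0.1891 kJ/s.
Since 0.1891 < R, time spent handling caterpillars is better spent searching.

No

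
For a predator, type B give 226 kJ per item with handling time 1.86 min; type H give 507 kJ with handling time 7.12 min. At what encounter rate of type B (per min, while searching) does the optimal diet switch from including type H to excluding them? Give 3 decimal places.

0.761 per min

Drop type H once their profitability E₂/h₂ falls below the rate achievable on type B alone: E₂/h₂ = λE₁/(1 + λh₁).
Solve for λ: λE₁h₂ = E₂(1 + λh₁) → λ(E₁h₂ − E₂h₁) = E₂ → λ = E₂/(E₁h₂ − E₂h₁).
λ = 507/(226×7.12 − 507×1.86) = 507/666.1 = 0.7611 per min.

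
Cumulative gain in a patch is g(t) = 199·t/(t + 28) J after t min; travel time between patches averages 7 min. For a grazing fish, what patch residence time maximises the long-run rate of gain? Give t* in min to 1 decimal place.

14.0 min

By the marginal value theorem, leave when the instantaneous gain rate g'(t) equals the habitat-wide average g(t)/(T + t).
g'(t) = 199·28/(t + 28)². Setting 199·28/(t+28)² = 199t/[(t+28)(7+t)] gives 28(7+t) = t(t+28), so t² = 28×7 = 196.
t* = √196 = 14 min.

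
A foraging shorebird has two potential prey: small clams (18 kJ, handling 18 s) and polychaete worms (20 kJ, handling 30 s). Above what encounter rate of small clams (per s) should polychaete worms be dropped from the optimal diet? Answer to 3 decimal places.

0.111 per s

Drop polychaete worms once their profitability E₂/h₂ falls below the rate achievable on small clams alone: E₂/h₂ = λE₁/(1 + λh₁).
Solve for λ: λE₁h₂ = E₂(1 + λh₁) → λ(E₁h₂ − E₂h₁) = E₂ → λ = E₂/(E₁h₂ − E₂h₁).
λ = 20/(18×30 − 20×18) = 20/180 = 0.1111 per s.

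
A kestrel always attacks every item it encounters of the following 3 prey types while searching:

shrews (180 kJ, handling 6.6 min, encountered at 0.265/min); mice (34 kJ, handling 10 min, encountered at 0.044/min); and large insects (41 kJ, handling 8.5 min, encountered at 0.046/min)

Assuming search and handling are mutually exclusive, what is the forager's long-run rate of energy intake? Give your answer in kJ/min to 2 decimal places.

R = (0.265×180 + 0.044×34 + 0.046×41) / (1 + 0.265×6.6 + 0.044×10 + 0.046×8.5) = 51.08/3.58 = 14.27 kJ/min.

14.27 kJ/min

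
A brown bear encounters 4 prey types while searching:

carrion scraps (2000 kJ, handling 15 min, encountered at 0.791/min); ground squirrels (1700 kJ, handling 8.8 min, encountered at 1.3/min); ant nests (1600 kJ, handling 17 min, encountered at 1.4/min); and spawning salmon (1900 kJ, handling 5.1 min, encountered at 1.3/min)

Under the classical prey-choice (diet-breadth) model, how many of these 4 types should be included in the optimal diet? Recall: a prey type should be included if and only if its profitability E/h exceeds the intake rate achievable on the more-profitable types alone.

1

E/h in descending order: spawning salmon 373, ground squirrels 193, carrion scraps 133, ant nests 94.1 kJ/min. The optimal diet is the largest prefix of this list for which every included type satisfies E_i/h_i > R on the types above it.
Rate on top 1: 323.7. ground squirrels: 193 < 323.7 → exclude; stop.
Optimal diet: spawning salmon — 1 of 4 types.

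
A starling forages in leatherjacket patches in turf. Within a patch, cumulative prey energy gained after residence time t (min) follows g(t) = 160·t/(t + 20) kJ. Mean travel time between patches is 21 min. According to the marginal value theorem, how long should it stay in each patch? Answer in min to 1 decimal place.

20.5 min

Maximise g(t)/(T+t): set derivative to zero → g'(t)(T+t) = g(t).
g'(t) = 160·20/(t + 20)². Setting 160·20/(t+20)² = 160t/[(t+20)(21+t)] gives 20(21+t) = t(t+20), so t² = 20×21 = 420.
t* = √420 = 20.49 min.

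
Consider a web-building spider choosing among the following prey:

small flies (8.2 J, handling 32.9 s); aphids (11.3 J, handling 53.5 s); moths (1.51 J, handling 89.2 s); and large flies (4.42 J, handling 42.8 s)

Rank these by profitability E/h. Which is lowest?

Profitability E/h (J/s): small flies = 8.2/32.9 = 0.249, aphids = 11.3/53.5 = 0.211, moths = 1.51/89.2 = 0.0169, large flies = 4.42/42.8 = 0.103.
Ranked: small flies > aphids > large flies > moths.

moths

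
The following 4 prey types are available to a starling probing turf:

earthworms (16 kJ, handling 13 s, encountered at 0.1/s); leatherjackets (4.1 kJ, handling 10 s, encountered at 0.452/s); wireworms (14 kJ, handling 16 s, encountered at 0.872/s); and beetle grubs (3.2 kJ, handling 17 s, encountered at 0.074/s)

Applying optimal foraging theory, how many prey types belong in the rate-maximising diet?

Rank by E/h (kJ/s): earthworms 1.23, wireworms 0.875, leatherjackets 0.41, beetle grubs 0.188. Include each in turn until the next type's E/h falls below the running intake rate.
Rate on top 1: 0.6957. wireworms: 0.875 > 0.6957 → include.
Rate on top 2: 0.8496. leatherjackets: 0.41 < 0.8496 → exclude; stop.
Optimal diet: earthworms, wireworms — 2 of 4 types.

2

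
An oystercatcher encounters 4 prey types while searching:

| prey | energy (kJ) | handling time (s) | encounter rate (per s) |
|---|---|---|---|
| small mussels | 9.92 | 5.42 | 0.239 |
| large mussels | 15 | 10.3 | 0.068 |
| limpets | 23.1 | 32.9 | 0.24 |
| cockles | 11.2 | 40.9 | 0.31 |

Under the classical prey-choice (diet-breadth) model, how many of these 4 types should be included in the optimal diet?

Rank by E/h (kJ/s): small mussels 1.83, large mussels 1.46, limpets 0.702, cockles 0.274. Include each in turn until the next type's E/h falls below the running intake rate.
Rate on top 1: 1.033. large mussels: 1.46 > 1.033 → include.
Rate on top 2: 1.132. limpets: 0.702 < 1.132 → exclude; stop.
Optimal diet: small mussels, large mussels — 2 of 4 types.

2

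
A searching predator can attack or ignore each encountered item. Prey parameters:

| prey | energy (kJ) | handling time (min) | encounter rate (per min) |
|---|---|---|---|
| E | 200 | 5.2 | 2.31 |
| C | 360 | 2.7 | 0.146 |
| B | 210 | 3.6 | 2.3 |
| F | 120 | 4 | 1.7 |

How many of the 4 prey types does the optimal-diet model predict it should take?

2

Rank by E/h (kJ/min): C 133, B 58.3, E 38.5, F 30. Include each in turn until the next type's E/h falls below the running intake rate.
Rate on top 1: 37.7. B: 58.3 > 37.7 → include.
Rate on top 2: 55.36. E: 38.5 < 55.36 → exclude; stop.
Optimal diet: C, B — 2 of 4 types.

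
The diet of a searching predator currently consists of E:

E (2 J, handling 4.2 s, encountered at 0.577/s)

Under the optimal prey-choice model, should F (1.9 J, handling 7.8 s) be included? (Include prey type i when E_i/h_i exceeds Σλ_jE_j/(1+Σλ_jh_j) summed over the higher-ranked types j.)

No

On E alone, R = ΣλE/(1+Σλh) = 1.154/3.423 = 0.3371 J/s.
F: E/h = 1.9/7.8 = 0.2436 J/s.
0.2436 < 0.3371, so adding F would lower the average — exclude it.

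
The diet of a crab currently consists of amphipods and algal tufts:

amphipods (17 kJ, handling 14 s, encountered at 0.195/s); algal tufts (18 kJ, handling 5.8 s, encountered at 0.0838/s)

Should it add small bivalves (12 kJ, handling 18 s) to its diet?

Intake rate on the current diet: R = (0.195×17 + 0.0838×18) / (1 + 0.195×14 + 0.0838×5.8) = 4.823/4.216 = 1.144 kJ/s.
Profitability of small bivalves: 12/18 = 0.6667 kJ/s.
0.6667 < 1.144, so adding small bivalves would lower the average — exclude it.

No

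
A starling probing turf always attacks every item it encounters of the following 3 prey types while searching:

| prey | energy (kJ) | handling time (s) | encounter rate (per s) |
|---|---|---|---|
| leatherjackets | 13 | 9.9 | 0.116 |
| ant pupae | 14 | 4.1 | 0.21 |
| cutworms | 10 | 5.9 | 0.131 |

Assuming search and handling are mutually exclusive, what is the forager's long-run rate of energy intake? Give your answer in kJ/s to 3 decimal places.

R = Σλ_iE_i / (1 + Σλ_ih_i)
Numerator: 0.116×13 + 0.21×14 + 0.131×10 = 5.758
Denominator: 1 + 0.116×9.9 + 0.21×4.1 + 0.131×5.9 = 3.782
R = 5.758/3.782 = 1.522 kJ/s

1.522 kJ/s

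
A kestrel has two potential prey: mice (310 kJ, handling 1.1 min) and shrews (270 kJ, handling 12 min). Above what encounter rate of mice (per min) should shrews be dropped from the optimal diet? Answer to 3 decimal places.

0.079 per min

The zero-one rule: include shrews iff E₂/h₂ > λE₁/(1+λh₁). Equality gives the switch point.
λE₁h₂ = E₂ + λE₂h₁ ⇒ λ = E₂/(E₁h₂ − E₂h₁) = 270/(3720 − 297) = 0.07888 per min.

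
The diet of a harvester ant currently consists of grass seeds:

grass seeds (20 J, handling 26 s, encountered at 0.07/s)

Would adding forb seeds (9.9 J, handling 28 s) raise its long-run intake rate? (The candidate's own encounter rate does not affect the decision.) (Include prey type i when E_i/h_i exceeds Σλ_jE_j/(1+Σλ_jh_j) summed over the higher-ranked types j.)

No

On grass seeds alone, R = ΣλE/(1+Σλh) = 1.4/2.82 = 0.4965 J/s.
Profitability of forb seeds: 9.9/28 = 0.3536 J/s.
0.3536 < 0.4965, so adding forb seeds would lower the average — exclude it.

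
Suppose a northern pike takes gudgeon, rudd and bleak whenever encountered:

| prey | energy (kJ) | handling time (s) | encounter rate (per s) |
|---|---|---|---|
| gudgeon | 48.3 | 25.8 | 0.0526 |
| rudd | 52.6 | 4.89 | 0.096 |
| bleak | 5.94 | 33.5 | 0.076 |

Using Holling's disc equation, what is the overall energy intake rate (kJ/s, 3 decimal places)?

R = Σλ_iE_i / (1 + Σλ_ih_i)
Numerator: 0.0526×48.3 + 0.096×52.6 + 0.076×5.94 = 8.042
Denominator: 1 + 0.0526×25.8 + 0.096×4.89 + 0.076×33.5 = 5.373
R = 8.042/5.373 = 1.497 kJ/s

1.497 kJ/s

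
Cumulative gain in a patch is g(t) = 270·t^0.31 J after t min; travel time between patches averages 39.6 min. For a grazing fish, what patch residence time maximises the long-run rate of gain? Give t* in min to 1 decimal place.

17.8 min

By the marginal value theorem, leave when the instantaneous gain rate g'(t) equals the habitat-wide average g(t)/(T + t).
g'(t) = 0.31·270·t^-0.69. Setting 0.31·270·t^-0.69 = 270·t^0.31/(39.6+t) gives 0.31(39.6+t) = t, so 0.69·t = 0.31×39.6.
t* = 0.31×39.6/0.69 = 17.79 min.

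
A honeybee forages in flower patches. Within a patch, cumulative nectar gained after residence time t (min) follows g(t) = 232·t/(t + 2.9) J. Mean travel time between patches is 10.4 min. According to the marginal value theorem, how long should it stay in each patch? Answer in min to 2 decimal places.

Maximise g(t)/(T+t): set derivative to zero → g'(t)(T+t) = g(t).
g'(t) = 232·2.9/(t + 2.9)². Setting 232·2.9/(t+2.9)² = 232t/[(t+2.9)(10.4+t)] gives 2.9(10.4+t) = t(t+2.9), so t² = 2.9×10.4 = 30.16.
t* = √30.16 = 5.492 min.

5.49 min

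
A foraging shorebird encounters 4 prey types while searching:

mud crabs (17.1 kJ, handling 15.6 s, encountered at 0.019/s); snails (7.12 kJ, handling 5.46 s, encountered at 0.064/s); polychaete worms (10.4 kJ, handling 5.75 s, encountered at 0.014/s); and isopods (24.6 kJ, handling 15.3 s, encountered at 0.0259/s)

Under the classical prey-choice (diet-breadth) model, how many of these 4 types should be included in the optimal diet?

Profitabilities (E/h, kJ/s): polychaete worms 1.81, isopods 1.61, snails 1.3, mud crabs 1.1. Add prey in this order while the next type's profitability exceeds the intake rate on those already taken.
Rate on top 1: 0.1348. isopods: 1.61 > 0.1348 → include.
Rate on top 2: 0.53. snails: 1.3 > 0.53 → include.
Rate on top 3: 0.6781. mud crabs: 1.1 > 0.6781 → include.
Optimal diet: polychaete worms, isopods, snails, mud crabs — 4 of 4 types.

4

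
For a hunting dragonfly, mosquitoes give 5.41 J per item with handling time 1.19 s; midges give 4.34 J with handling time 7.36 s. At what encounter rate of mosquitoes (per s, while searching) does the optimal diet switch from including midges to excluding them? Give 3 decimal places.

0.125 per s

Drop midges once their profitability E₂/h₂ falls below the rate achievable on mosquitoes alone: E₂/h₂ = λE₁/(1 + λh₁).
Solve for λ: λE₁h₂ = E₂(1 + λh₁) → λ(E₁h₂ − E₂h₁) = E₂ → λ = E₂/(E₁h₂ − E₂h₁).
λ = 4.34/(5.41×7.36 − 4.34×1.19) = 4.34/34.65 = 0.1252 per s.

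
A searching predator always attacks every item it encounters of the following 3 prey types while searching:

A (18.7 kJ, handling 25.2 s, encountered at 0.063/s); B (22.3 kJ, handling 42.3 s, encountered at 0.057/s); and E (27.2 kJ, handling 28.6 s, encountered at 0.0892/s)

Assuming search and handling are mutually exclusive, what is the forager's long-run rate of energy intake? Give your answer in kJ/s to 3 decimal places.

R = (0.063×18.7 + 0.057×22.3 + 0.0892×27.2) / (1 + 0.063×25.2 + 0.057×42.3 + 0.0892×28.6) = 4.875/7.55 = 0.6458 kJ/s.

0.646 kJ/s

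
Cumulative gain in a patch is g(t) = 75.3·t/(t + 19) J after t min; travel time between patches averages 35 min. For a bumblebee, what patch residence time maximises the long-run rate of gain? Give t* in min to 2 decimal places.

25.79 min

Maximise g(t)/(T+t): set derivative to zero → g'(t)(T+t) = g(t).
g'(t) = 75.3·19/(t + 19)². Setting 75.3·19/(t+19)² = 75.3t/[(t+19)(35+t)] gives 19(35+t) = t(t+19), so t² = 19×35 = 665.
t* = √665 = 25.79 min.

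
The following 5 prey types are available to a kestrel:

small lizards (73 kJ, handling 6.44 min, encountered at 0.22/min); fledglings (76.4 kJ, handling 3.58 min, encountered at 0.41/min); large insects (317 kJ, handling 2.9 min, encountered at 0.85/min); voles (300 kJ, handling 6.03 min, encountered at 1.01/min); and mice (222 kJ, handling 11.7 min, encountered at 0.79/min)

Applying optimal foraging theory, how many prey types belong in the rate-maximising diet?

1

Rank by E/h (kJ/min): large insects 109, voles 49.8, fledglings 21.3, mice 19, small lizards 11.3. Include each in turn until the next type's E/h falls below the running intake rate.
Rate on top 1: 77.76. voles: 49.8 < 77.76 → exclude; stop.
Optimal diet: large insects — 1 of 5 types.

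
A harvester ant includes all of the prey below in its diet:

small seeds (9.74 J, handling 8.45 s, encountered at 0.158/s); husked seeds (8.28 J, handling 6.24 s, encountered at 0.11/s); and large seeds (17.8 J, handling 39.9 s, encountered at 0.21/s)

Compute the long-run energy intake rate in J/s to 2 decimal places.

R = (0.158×9.74 + 0.11×8.28 + 0.21×17.8) / (1 + 0.158×8.45 + 0.11×6.24 + 0.21×39.9) = 6.188/11.4 = 0.5428 J/s.

0.54 J/s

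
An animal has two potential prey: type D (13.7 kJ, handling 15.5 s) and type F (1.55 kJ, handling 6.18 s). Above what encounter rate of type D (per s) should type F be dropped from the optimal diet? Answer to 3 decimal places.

The zero-one rule: include type F iff E₂/h₂ > λE₁/(1+λh₁). Equality gives the switch point.
λE₁h₂ = E₂ + λE₂h₁ ⇒ λ = E₂/(E₁h₂ − E₂h₁) = 1.55/(84.67 − 24.03) = 0.02556 per s.

0.026 per s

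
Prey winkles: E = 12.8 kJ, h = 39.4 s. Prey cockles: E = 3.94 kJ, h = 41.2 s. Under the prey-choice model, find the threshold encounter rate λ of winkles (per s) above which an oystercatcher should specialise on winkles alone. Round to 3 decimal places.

0.011 per s

The zero-one rule: include cockles iff E₂/h₂ > λE₁/(1+λh₁). Equality gives the switch point.
λE₁h₂ = E₂ + λE₂h₁ ⇒ λ = E₂/(E₁h₂ − E₂h₁) = 3.94/(527.4 − 155.2) = 0.01059 per s.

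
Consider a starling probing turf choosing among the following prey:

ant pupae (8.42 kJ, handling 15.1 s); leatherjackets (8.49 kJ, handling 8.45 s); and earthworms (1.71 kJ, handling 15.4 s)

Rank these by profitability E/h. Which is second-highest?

ant pupae

In descending order of E/h:
leatherjackets: 8.49/8.45 = 1 kJ/s
ant pupae: 8.42/15.1 = 0.558 kJ/s
earthworms: 1.71/15.4 = 0.111 kJ/s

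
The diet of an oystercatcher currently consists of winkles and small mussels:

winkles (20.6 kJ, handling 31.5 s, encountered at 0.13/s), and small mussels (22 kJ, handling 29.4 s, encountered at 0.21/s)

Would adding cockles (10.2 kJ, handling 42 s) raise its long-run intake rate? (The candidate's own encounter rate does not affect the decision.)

Current rate: (0.13×20.6 + 0.21×22)/(1 + 0.13×31.5 + 0.21×29.4) = 0.6476 kJ/s.
Profitability of cockles: 10.2/42 = 0.2429 kJ/s.
0.2429 < 0.6476, so adding cockles would lower the average — exclude it.

No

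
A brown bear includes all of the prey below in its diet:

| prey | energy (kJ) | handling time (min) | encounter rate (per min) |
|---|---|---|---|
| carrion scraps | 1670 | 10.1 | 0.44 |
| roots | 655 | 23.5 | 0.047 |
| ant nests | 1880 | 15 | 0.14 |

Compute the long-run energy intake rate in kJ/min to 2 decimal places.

118.96 kJ/min

R = (0.44×1670 + 0.047×655 + 0.14×1880) / (1 + 0.44×10.1 + 0.047×23.5 + 0.14×15) = 1029/8.649 = 119 kJ/min.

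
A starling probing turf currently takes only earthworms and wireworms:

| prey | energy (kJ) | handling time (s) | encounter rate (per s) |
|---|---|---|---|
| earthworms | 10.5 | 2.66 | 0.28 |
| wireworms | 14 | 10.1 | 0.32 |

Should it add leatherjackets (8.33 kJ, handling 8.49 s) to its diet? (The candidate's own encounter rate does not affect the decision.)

No

Intake rate on the current diet: R = (0.28×10.5 + 0.32×14) / (1 + 0.28×2.66 + 0.32×10.1) = 7.42/4.977 = 1.491 kJ/s.
leatherjackets: E/h = 8.33/8.49 = 0.9812 kJ/s.
Since 0.9812 < R, time spent handling leatherjackets is better spent searching.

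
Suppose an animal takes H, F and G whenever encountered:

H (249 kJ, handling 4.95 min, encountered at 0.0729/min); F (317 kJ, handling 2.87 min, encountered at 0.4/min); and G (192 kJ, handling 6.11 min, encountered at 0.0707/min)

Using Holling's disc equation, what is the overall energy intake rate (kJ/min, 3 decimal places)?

R = Σλ_iE_i / (1 + Σλ_ih_i)
Numerator: 0.0729×249 + 0.4×317 + 0.0707×192 = 158.5
Denominator: 1 + 0.0729×4.95 + 0.4×2.87 + 0.0707×6.11 = 2.941
R = 158.5/2.941 = 53.91 kJ/min

53.905 kJ/min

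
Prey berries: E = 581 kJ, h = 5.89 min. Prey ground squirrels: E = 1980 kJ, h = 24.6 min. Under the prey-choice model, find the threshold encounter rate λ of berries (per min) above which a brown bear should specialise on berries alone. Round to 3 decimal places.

0.753 per min

The zero-one rule: include ground squirrels iff E₂/h₂ > λE₁/(1+λh₁). Equality gives the switch point.
λE₁h₂ = E₂ + λE₂h₁ ⇒ λ = E₂/(E₁h₂ − E₂h₁) = 1980/(1.429e+04 − 1.166e+04) = 0.7527 per min.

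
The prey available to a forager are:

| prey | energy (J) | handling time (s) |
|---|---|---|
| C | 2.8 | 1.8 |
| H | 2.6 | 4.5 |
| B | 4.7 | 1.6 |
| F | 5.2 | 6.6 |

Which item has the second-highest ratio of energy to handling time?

Profitability E/h (J/s): C = 2.8/1.8 = 1.56, H = 2.6/4.5 = 0.578, B = 4.7/1.6 = 2.94, F = 5.2/6.6 = 0.788.
Ranked: B > C > F > H.

C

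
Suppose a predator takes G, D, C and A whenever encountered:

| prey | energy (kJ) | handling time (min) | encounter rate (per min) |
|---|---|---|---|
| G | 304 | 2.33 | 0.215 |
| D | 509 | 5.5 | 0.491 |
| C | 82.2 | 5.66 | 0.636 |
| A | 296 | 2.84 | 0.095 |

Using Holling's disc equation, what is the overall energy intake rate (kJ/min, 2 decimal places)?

R = (0.215×304 + 0.491×509 + 0.636×82.2 + 0.095×296) / (1 + 0.215×2.33 + 0.491×5.5 + 0.636×5.66 + 0.095×2.84) = 395.7/8.071 = 49.02 kJ/min.

49.02 kJ/min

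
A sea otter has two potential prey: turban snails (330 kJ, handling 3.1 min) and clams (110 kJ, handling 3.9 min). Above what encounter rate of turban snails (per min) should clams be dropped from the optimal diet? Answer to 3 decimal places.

0.116 per min

At the threshold, the rate on turban snails alone equals the profitability of clams: λ·330/(1 + λ·3.1) = 110/3.9 = 28.21.
Rearranging, λ(330 − 28.21×3.1) = 28.21, so λ = 28.21/242.6 = 0.1163 per min.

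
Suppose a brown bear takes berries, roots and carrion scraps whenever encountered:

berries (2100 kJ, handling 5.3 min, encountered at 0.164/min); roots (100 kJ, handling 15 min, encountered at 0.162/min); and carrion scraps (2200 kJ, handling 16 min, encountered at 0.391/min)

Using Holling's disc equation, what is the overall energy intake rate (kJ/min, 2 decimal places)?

R = (0.164×2100 + 0.162×100 + 0.391×2200) / (1 + 0.164×5.3 + 0.162×15 + 0.391×16) = 1221/10.56 = 115.7 kJ/min.

115.66 kJ/min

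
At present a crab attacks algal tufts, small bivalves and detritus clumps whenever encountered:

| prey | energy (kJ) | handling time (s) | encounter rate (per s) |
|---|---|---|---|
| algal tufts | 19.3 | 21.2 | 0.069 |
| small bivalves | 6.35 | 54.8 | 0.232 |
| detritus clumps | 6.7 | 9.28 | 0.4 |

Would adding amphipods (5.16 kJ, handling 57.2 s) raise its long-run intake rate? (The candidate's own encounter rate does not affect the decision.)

On algal tufts, small bivalves and detritus clumps alone, R = ΣλE/(1+Σλh) = 5.485/18.89 = 0.2904 kJ/s.
amphipods: E/h = 5.16/57.2 = 0.09021 kJ/s.
Since 0.09021 < R, time spent handling amphipods is better spent searching.

No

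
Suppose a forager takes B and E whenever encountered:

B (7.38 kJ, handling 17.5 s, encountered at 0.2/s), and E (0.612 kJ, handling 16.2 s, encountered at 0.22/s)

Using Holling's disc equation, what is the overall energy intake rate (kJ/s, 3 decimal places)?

0.200 kJ/s

Energy encountered per unit search time: 0.2×7.38 + 0.22×0.612 = 1.611 kJ/s.
Handling time per unit search time: 0.2×17.5 + 0.22×16.2 = 7.064.
Rate = 1.611/(1 + 7.064) = 0.1997 kJ/s.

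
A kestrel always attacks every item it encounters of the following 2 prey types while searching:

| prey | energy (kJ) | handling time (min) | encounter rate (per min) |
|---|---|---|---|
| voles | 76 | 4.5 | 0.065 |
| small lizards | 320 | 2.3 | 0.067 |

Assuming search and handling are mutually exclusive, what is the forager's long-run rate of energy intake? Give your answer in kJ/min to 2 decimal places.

18.24 kJ/min

R = (0.065×76 + 0.067×320) / (1 + 0.065×4.5 + 0.067×2.3) = 26.38/1.447 = 18.24 kJ/min.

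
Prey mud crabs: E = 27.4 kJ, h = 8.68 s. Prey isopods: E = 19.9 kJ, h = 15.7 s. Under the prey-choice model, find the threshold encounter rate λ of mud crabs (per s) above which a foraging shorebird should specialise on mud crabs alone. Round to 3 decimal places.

0.077 per s

At the threshold, the rate on mud crabs alone equals the profitability of isopods: λ·27.4/(1 + λ·8.68) = 19.9/15.7 = 1.268.
Rearranging, λ(27.4 − 1.268×8.68) = 1.268, so λ = 1.268/16.4 = 0.0773 per s.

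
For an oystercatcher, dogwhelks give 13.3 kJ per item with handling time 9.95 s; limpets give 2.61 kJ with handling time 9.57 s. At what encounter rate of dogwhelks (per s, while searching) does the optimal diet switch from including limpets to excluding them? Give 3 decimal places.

0.026 per s

Drop limpets once their profitability E₂/h₂ falls below the rate achievable on dogwhelks alone: E₂/h₂ = λE₁/(1 + λh₁).
Solve for λ: λE₁h₂ = E₂(1 + λh₁) → λ(E₁h₂ − E₂h₁) = E₂ → λ = E₂/(E₁h₂ − E₂h₁).
λ = 2.61/(13.3×9.57 − 2.61×9.95) = 2.61/101.3 = 0.02576 per s.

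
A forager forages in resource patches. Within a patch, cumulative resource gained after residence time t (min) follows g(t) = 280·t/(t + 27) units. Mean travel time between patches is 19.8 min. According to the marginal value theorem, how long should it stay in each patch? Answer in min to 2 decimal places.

23.12 min

Maximise g(t)/(T+t): set derivative to zero → g'(t)(T+t) = g(t).
g'(t) = 280·27/(t + 27)². Setting 280·27/(t+27)² = 280t/[(t+27)(19.8+t)] gives 27(19.8+t) = t(t+27), so t² = 27×19.8 = 534.6.
t* = √534.6 = 23.12 min.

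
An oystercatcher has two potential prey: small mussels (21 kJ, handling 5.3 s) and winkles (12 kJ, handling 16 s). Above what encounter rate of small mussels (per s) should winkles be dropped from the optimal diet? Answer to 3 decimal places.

Drop winkles once their profitability E₂/h₂ falls below the rate achievable on small mussels alone: E₂/h₂ = λE₁/(1 + λh₁).
Solve for λ: λE₁h₂ = E₂(1 + λh₁) → λ(E₁h₂ − E₂h₁) = E₂ → λ = E₂/(E₁h₂ − E₂h₁).
λ = 12/(21×16 − 12×5.3) = 12/272.4 = 0.04405 per s.

0.044 per s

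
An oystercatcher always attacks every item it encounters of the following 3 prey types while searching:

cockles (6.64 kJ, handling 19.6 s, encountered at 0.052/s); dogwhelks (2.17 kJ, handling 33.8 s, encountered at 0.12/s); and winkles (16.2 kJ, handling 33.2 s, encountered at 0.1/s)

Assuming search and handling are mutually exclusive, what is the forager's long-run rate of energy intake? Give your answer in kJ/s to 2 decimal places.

0.24 kJ/s

Energy encountered per unit search time: 0.052×6.64 + 0.12×2.17 + 0.1×16.2 = 2.226 kJ/s.
Handling time per unit search time: 0.052×19.6 + 0.12×33.8 + 0.1×33.2 = 8.395.
Rate = 2.226/(1 + 8.395) = 0.2369 kJ/s.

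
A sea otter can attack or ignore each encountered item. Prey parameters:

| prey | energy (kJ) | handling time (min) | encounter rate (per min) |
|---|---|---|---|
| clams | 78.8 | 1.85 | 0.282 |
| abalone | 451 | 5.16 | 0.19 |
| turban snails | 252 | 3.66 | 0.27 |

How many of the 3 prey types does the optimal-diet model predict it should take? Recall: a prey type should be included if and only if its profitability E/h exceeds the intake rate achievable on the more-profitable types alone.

Profitabilities (E/h, kJ/min): abalone 87.4, turban snails 68.9, clams 42.6. Add prey in this order while the next type's profitability exceeds the intake rate on those already taken.
Rate on top 1: 43.27. turban snails: 68.9 > 43.27 → include.
Rate on top 2: 51.79. clams: 42.6 < 51.79 → exclude; stop.
Optimal diet: abalone, turban snails — 2 of 3 types.

2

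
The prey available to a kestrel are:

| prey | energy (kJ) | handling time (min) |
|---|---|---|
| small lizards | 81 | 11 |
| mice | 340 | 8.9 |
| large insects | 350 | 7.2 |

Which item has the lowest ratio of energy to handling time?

In descending order of E/h:
large insects: 350/7.2 = 48.6 kJ/min
mice: 340/8.9 = 38.2 kJ/min
small lizards: 81/11 = 7.36 kJ/min

small lizards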